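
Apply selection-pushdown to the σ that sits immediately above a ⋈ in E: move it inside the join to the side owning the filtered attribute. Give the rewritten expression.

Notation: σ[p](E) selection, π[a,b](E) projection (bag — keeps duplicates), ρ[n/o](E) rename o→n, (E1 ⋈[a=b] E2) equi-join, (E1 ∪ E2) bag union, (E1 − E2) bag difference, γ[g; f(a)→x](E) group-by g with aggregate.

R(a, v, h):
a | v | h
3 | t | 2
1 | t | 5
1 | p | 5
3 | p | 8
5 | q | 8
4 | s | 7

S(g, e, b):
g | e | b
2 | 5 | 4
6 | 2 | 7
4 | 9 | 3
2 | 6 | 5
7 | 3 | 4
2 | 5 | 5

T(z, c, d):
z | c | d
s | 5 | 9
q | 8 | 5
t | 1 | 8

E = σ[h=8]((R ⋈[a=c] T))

σ filters on h, owned by the left side.
E' = (σ[h=8](R) ⋈[a=c] T)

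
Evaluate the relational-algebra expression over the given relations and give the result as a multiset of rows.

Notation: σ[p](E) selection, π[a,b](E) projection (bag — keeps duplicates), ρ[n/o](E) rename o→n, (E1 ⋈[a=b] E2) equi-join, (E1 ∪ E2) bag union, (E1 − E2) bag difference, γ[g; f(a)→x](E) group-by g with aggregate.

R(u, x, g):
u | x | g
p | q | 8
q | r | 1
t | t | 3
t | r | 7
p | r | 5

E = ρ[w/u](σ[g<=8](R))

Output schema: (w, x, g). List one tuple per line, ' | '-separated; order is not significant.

Row counts bottom-up:
  R → 5
  σ[g<=8](R) → 5
  ρ[w/u](σ[g<=8](R)) → 5

== RESULT ==
w | x | g
p | q | 8
p | r | 5
q | r | 1
t | r | 7
t | t | 3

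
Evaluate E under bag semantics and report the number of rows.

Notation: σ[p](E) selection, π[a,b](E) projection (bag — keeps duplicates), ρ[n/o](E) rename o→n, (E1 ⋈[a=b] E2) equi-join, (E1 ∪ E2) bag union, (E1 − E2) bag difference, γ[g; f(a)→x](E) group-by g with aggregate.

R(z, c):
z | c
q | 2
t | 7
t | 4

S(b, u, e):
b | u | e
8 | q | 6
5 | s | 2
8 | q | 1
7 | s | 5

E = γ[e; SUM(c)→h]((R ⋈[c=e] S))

Subexpression sizes:
  R → 3
  S → 4
  (R ⋈[c=e] S) → 1
  γ[e; SUM(c)→h]((R ⋈[c=e] S)) → 1

|E| = 1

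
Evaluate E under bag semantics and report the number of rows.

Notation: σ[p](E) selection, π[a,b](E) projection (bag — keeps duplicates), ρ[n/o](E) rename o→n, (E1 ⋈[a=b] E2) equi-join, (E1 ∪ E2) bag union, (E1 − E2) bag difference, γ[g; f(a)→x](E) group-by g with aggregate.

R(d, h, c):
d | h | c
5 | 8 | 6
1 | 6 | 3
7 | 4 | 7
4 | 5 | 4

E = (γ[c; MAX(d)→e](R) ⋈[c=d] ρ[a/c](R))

Row counts bottom-up:
  R → 4
  γ[c; MAX(d)→e](R) → 4
  R → 4
  ρ[a/c](R) → 4
  (γ[c; MAX(d)→e](R) ⋈[c=d] ρ[a/c](R)) → 2

|E| = 2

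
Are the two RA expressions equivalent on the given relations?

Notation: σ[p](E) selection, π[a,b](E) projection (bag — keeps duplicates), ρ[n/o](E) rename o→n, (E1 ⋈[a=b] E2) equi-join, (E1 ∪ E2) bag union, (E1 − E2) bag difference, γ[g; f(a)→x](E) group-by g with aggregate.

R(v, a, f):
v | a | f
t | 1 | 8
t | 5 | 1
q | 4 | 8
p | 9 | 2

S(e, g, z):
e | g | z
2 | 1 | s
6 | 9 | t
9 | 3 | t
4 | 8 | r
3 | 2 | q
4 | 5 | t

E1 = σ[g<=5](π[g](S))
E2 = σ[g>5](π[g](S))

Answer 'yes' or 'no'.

E1 per-node cardinality:
  S → 6
  π[g](S) → 6
  σ[g<=5](π[g](S)) → 4
E2 per-node cardinality:
  S → 6
  π[g](S) → 6
  σ[g>5](π[g](S)) → 2

E1 result:
g
1
2
3
5
E2 result:
g
8
9
Witness: (1,) appears 1× in E1 but 0× in E2.

no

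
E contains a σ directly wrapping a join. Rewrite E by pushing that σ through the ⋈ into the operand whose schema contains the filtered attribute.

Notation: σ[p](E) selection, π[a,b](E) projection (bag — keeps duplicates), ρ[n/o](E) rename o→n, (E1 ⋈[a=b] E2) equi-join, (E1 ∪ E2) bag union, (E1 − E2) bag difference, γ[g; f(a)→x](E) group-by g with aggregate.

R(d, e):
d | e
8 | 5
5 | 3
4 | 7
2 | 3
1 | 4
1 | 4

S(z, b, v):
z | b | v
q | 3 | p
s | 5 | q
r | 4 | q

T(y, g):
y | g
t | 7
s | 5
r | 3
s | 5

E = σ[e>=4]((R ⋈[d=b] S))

σ filters on e, owned by the left side.
E' = (σ[e>=4](R) ⋈[d=b] S)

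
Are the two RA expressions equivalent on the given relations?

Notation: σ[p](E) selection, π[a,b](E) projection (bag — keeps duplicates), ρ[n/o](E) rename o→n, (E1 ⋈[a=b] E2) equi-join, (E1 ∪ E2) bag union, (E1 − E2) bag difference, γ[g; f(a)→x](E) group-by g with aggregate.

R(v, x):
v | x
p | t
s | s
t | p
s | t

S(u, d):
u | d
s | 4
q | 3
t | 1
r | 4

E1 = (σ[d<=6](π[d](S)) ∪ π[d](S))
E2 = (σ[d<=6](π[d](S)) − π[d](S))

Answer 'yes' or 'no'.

E1 subexpression sizes:
  S → 4
  π[d](S) → 4
  σ[d<=6](π[d](S)) → 4
  S → 4
  π[d](S) → 4
  (σ[d<=6](π[d](S)) ∪ π[d](S)) → 8
E2 subexpression sizes:
  S → 4
  π[d](S) → 4
  σ[d<=6](π[d](S)) → 4
  S → 4
  π[d](S) → 4
  (σ[d<=6](π[d](S)) − π[d](S)) → 0

E1 result:
d
1
1
3
3
4
4
4
4
E2 result:
d
(0 rows)
Witness: (1,) appears 2× in E1 but 0× in E2.

no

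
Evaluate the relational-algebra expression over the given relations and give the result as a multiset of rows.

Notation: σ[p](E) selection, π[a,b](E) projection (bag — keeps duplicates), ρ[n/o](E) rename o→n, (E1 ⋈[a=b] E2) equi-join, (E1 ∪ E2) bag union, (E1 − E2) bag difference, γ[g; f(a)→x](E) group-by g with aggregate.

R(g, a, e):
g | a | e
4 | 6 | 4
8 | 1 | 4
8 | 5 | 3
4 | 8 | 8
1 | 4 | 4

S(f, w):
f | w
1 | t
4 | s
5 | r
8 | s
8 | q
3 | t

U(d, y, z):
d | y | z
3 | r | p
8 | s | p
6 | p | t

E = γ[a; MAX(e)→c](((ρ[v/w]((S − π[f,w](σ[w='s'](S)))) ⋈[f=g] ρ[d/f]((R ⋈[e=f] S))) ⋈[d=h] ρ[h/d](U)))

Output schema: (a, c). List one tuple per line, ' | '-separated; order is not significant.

Per-node cardinality:
  S → 6
  S → 6
  σ[w='s'](S) → 2
  π[f,w](σ[w='s'](S)) → 2
  (S − π[f,w](σ[w='s'](S))) → 4
  ρ[v/w]((S − π[f,w](σ[w='s'](S)))) → 4
  R → 5
  S → 6
  (R ⋈[e=f] S) → 6
  ρ[d/f]((R ⋈[e=f] S)) → 6
  (ρ[v/w]((S − π[f,w](σ[w='s'](S)))) ⋈[f=g] ρ[d/f]((R ⋈[e=f] S))) → 3
  U → 3
  ρ[h/d](U) → 3
  ((ρ[v/w]((S − π[f,w](σ[w='s'](S)))) ⋈[f=g] ρ[d/f]((R ⋈[e=f] S))) ⋈[d=h] ρ[h/d](U)) → 1
  γ[a; MAX(e)→c](((ρ[v/w]((S − π[f,w](σ[w='s'](S)))) ⋈[f=g] ρ[d/f]((R ⋈[e=f] S))) ⋈[d=h] ρ[h/d](U))) → 1

== RESULT ==
a | c
5 | 3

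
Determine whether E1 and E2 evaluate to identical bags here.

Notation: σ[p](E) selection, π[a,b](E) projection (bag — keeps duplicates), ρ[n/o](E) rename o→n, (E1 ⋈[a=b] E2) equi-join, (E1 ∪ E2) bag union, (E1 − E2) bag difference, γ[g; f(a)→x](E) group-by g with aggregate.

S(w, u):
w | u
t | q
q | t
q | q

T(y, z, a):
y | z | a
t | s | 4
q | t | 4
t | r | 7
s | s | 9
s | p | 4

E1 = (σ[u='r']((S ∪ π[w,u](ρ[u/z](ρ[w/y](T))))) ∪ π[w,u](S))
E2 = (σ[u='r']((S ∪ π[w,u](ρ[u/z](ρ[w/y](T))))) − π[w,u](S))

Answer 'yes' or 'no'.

E1 row counts bottom-up:
  S → 3
  T → 5
  ρ[w/y](T) → 5
  ρ[u/z](ρ[w/y](T)) → 5
  π[w,u](ρ[u/z](ρ[w/y](T))) → 5
  (S ∪ π[w,u](ρ[u/z](ρ[w/y](T)))) → 8
  σ[u='r']((S ∪ π[w,u](ρ[u/z](ρ[w/y](T))))) → 1
  S → 3
  π[w,u](S) → 3
  (σ[u='r']((S ∪ π[w,u](ρ[u/z](ρ[w/y](T))))) ∪ π[w,u](S)) → 4
E2 row counts bottom-up:
  S → 3
  T → 5
  ρ[w/y](T) → 5
  ρ[u/z](ρ[w/y](T)) → 5
  π[w,u](ρ[u/z](ρ[w/y](T))) → 5
  (S ∪ π[w,u](ρ[u/z](ρ[w/y](T)))) → 8
  σ[u='r']((S ∪ π[w,u](ρ[u/z](ρ[w/y](T))))) → 1
  S → 3
  π[w,u](S) → 3
  (σ[u='r']((S ∪ π[w,u](ρ[u/z](ρ[w/y](T))))) − π[w,u](S)) → 1

E1 result:
w | u
q | q
q | t
t | q
t | r
E2 result:
w | u
t | r
Witness: ('q', 't') appears 1× in E1 but 0× in E2.

no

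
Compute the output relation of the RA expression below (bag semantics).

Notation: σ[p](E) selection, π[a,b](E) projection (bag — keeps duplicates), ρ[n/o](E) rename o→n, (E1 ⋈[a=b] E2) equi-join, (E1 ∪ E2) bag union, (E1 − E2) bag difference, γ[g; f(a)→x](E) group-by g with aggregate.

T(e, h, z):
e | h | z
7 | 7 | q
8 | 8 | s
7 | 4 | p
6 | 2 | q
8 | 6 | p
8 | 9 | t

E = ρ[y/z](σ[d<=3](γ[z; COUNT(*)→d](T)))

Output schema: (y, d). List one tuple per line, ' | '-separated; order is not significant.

Per-node cardinality:
  T → 6
  γ[z; COUNT(*)→d](T) → 4
  σ[d<=3](γ[z; COUNT(*)→d](T)) → 4
  ρ[y/z](σ[d<=3](γ[z; COUNT(*)→d](T))) → 4

== RESULT ==
y | d
p | 2
q | 2
s | 1
t | 1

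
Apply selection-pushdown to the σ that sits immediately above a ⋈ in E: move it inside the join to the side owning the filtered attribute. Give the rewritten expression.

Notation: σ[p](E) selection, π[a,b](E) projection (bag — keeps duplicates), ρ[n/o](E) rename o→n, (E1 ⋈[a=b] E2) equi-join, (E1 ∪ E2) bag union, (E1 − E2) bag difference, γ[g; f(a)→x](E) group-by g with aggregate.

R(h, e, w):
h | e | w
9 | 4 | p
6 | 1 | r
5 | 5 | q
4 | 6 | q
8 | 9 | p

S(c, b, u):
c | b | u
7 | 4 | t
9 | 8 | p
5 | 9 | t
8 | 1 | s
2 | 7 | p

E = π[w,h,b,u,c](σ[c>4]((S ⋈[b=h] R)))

σ filters on c, owned by the left side.
E' = π[w,h,b,u,c]((σ[c>4](S) ⋈[b=h] R))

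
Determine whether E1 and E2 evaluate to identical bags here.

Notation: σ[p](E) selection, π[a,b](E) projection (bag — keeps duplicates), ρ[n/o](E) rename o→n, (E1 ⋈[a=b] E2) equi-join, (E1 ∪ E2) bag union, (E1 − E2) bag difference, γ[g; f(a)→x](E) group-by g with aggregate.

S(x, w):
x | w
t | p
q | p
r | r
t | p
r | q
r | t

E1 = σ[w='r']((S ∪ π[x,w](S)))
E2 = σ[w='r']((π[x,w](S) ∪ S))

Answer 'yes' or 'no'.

E1 row counts bottom-up:
  S → 6
  S → 6
  π[x,w](S) → 6
  (S ∪ π[x,w](S)) → 12
  σ[w='r']((S ∪ π[x,w](S))) → 2
E2 row counts bottom-up:
  S → 6
  π[x,w](S) → 6
  S → 6
  (π[x,w](S) ∪ S) → 12
  σ[w='r']((π[x,w](S) ∪ S)) → 2

E1 and E2 produce the same multiset:
x | w
r | r
r | r

yes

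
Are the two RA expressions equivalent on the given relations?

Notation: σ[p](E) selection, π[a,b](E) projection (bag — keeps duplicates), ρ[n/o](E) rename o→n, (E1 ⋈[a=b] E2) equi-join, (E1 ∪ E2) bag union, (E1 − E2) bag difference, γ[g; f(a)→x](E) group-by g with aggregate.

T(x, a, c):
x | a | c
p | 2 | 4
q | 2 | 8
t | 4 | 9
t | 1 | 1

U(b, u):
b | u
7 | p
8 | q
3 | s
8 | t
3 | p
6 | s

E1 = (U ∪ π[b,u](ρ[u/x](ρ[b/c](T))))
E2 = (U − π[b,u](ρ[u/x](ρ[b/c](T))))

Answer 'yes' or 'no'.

E1 subexpression sizes:
  U → 6
  T → 4
  ρ[b/c](T) → 4
  ρ[u/x](ρ[b/c](T)) → 4
  π[b,u](ρ[u/x](ρ[b/c](T))) → 4
  (U ∪ π[b,u](ρ[u/x](ρ[b/c](T)))) → 10
E2 subexpression sizes:
  U → 6
  T → 4
  ρ[b/c](T) → 4
  ρ[u/x](ρ[b/c](T)) → 4
  π[b,u](ρ[u/x](ρ[b/c](T))) → 4
  (U − π[b,u](ρ[u/x](ρ[b/c](T)))) → 5

E1 result:
b | u
1 | t
3 | p
3 | s
4 | p
6 | s
7 | p
8 | q
8 | q
8 | t
9 | t
E2 result:
b | u
3 | p
3 | s
6 | s
7 | p
8 | t
Witness: (8, 'q') appears 2× in E1 but 0× in E2.

no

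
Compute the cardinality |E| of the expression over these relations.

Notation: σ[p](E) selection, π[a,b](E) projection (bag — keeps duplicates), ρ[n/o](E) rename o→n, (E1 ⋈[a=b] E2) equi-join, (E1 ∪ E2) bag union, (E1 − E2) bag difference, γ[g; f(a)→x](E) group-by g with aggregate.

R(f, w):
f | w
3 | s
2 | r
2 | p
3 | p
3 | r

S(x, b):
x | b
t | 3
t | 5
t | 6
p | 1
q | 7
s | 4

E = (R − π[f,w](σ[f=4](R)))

Per-node cardinality:
  R → 5
  R → 5
  σ[f=4](R) → 0
  π[f,w](σ[f=4](R)) → 0
  (R − π[f,w](σ[f=4](R))) → 5

|E| = 5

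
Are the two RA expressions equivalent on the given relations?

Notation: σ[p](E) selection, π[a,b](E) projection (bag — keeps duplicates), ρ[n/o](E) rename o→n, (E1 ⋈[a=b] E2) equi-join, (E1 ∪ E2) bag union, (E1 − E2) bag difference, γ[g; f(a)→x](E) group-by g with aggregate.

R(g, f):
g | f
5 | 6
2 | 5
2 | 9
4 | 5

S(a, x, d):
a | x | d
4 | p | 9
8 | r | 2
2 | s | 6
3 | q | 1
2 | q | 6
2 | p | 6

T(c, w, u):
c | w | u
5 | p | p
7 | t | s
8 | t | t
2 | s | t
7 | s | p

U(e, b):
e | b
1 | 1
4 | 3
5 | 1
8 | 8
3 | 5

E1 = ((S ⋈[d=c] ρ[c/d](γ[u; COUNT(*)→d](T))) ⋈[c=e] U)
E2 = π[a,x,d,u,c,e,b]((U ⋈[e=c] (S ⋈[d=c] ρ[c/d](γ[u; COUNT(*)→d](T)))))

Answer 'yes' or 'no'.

E1 subexpression sizes:
  S → 6
  T → 5
  γ[u; COUNT(*)→d](T) → 3
  ρ[c/d](γ[u; COUNT(*)→d](T)) → 3
  (S ⋈[d=c] ρ[c/d](γ[u; COUNT(*)→d](T))) → 3
  U → 5
  ((S ⋈[d=c] ρ[c/d](γ[u; COUNT(*)→d](T))) ⋈[c=e] U) → 1
E2 subexpression sizes:
  U → 5
  S → 6
  T → 5
  γ[u; COUNT(*)→d](T) → 3
  ρ[c/d](γ[u; COUNT(*)→d](T)) → 3
  (S ⋈[d=c] ρ[c/d](γ[u; COUNT(*)→d](T))) → 3
  (U ⋈[e=c] (S ⋈[d=c] ρ[c/d](γ[u; COUNT(*)→d](T)))) → 1
  π[a,x,d,u,c,e,b]((U ⋈[e=c] (S ⋈[d=c] ρ[c/d](γ[u; COUNT(*)→d](T))))) → 1

E1 and E2 produce the same multiset:
a | x | d | u | c | e | b
3 | q | 1 | s | 1 | 1 | 1

yes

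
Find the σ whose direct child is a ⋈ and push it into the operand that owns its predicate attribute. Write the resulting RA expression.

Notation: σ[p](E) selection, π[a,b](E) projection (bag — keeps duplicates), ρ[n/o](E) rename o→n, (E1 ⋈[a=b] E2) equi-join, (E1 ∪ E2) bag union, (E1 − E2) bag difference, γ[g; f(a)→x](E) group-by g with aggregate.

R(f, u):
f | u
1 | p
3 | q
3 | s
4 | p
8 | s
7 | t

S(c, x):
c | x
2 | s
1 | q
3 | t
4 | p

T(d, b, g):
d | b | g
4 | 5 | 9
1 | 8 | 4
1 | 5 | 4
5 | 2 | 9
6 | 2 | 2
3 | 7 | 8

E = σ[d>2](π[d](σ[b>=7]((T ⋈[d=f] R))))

σ filters on b, owned by the left side.
E' = σ[d>2](π[d]((σ[b>=7](T) ⋈[d=f] R)))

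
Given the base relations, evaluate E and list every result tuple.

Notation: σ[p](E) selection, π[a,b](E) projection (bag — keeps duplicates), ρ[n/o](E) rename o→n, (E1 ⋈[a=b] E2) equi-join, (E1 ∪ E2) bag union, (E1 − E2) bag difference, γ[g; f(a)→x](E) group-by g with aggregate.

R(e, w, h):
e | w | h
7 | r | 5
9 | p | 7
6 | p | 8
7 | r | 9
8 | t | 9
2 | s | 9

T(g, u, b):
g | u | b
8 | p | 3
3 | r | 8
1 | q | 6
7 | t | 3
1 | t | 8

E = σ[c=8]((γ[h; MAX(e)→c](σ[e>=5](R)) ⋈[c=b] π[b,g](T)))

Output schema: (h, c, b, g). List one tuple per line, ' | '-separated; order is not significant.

Stepwise |·|:
  R → 6
  σ[e>=5](R) → 5
  γ[h; MAX(e)→c](σ[e>=5](R)) → 4
  T → 5
  π[b,g](T) → 5
  (γ[h; MAX(e)→c](σ[e>=5](R)) ⋈[c=b] π[b,g](T)) → 3
  σ[c=8]((γ[h; MAX(e)→c](σ[e>=5](R)) ⋈[c=b] π[b,g](T))) → 2

== RESULT ==
h | c | b | g
9 | 8 | 8 | 1
9 | 8 | 8 | 3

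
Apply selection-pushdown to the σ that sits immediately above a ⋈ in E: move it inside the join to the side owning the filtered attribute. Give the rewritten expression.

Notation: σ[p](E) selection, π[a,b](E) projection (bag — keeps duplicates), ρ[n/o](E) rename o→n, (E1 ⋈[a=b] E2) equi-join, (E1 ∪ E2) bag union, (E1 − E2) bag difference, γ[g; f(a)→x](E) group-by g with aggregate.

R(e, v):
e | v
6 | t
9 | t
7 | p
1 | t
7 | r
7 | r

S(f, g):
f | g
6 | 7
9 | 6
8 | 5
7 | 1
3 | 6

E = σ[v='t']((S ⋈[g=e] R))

σ filters on v, owned by the right side.
E' = (S ⋈[g=e] σ[v='t'](R))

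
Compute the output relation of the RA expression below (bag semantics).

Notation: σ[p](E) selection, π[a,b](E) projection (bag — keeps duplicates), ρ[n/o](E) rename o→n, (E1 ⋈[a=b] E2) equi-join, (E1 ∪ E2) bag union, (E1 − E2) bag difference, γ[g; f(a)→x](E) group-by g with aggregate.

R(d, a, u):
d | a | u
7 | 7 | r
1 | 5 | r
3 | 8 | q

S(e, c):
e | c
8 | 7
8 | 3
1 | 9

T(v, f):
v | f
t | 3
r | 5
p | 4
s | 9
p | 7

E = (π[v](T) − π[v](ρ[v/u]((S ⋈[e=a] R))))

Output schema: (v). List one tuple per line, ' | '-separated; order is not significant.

Row counts bottom-up:
  T → 5
  π[v](T) → 5
  S → 3
  R → 3
  (S ⋈[e=a] R) → 2
  ρ[v/u]((S ⋈[e=a] R)) → 2
  π[v](ρ[v/u]((S ⋈[e=a] R))) → 2
  (π[v](T) − π[v](ρ[v/u]((S ⋈[e=a] R)))) → 5

== RESULT ==
v
p
p
r
s
t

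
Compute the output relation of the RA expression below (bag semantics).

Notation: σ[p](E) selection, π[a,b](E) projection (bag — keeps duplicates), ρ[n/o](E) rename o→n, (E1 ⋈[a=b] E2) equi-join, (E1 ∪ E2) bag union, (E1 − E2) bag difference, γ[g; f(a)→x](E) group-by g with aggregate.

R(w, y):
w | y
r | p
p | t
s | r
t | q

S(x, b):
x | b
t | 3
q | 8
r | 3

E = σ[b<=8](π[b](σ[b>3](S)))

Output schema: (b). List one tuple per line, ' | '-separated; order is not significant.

Row counts bottom-up:
  S → 3
  σ[b>3](S) → 1
  π[b](σ[b>3](S)) → 1
  σ[b<=8](π[b](σ[b>3](S))) → 1

== RESULT ==
b
8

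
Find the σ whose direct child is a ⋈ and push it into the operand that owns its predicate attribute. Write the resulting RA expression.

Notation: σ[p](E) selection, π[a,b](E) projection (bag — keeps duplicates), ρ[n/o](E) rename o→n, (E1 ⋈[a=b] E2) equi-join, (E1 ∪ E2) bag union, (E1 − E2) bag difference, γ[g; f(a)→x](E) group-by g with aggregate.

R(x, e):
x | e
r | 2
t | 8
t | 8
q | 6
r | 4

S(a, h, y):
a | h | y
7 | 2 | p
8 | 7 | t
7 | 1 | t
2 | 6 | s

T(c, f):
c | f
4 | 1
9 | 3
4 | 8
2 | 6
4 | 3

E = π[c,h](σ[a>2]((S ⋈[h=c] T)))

σ filters on a, owned by the left side.
E' = π[c,h]((σ[a>2](S) ⋈[h=c] T))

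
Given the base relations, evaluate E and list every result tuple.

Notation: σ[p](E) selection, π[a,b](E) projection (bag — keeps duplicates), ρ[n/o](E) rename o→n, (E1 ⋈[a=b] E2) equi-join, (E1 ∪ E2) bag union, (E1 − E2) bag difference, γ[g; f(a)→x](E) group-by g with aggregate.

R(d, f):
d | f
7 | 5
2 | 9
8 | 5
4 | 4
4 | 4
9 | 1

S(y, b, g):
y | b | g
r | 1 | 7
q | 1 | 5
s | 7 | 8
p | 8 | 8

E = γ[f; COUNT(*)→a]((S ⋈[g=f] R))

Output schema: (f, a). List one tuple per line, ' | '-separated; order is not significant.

Row counts bottom-up:
  S → 4
  R → 6
  (S ⋈[g=f] R) → 2
  γ[f; COUNT(*)→a]((S ⋈[g=f] R)) → 1

== RESULT ==
f | a
5 | 2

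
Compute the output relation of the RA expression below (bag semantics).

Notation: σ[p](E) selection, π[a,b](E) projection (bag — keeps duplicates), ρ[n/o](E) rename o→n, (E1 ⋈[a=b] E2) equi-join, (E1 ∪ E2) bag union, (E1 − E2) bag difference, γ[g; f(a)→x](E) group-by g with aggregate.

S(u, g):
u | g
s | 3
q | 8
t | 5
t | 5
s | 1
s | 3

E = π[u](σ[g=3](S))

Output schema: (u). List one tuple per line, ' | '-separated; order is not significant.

Row counts bottom-up:
  S → 6
  σ[g=3](S) → 2
  π[u](σ[g=3](S)) → 2

== RESULT ==
u
s
s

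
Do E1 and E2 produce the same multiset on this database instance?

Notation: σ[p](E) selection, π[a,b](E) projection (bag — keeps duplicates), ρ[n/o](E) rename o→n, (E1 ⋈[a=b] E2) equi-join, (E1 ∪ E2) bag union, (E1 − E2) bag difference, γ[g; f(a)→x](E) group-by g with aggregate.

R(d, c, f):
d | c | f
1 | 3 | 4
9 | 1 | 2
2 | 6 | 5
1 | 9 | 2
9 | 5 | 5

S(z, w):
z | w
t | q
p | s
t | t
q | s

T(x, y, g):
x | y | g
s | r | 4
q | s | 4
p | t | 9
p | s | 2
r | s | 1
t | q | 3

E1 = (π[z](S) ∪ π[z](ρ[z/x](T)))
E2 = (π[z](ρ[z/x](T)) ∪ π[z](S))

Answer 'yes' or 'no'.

E1 per-node cardinality:
  S → 4
  π[z](S) → 4
  T → 6
  ρ[z/x](T) → 6
  π[z](ρ[z/x](T)) → 6
  (π[z](S) ∪ π[z](ρ[z/x](T))) → 10
E2 per-node cardinality:
  T → 6
  ρ[z/x](T) → 6
  π[z](ρ[z/x](T)) → 6
  S → 4
  π[z](S) → 4
  (π[z](ρ[z/x](T)) ∪ π[z](S)) → 10

E1 and E2 produce the same multiset:
z
p
p
p
q
q
r
s
t
t
t

yes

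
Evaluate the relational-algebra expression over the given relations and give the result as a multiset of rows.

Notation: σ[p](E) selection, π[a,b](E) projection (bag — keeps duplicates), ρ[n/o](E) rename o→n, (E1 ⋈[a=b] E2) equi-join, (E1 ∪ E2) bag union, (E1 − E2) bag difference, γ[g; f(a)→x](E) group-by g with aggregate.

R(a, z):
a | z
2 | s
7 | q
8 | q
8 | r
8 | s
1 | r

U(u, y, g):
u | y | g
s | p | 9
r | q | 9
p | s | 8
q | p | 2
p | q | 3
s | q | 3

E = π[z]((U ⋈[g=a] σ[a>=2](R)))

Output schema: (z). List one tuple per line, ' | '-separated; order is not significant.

Per-node cardinality:
  U → 6
  R → 6
  σ[a>=2](R) → 5
  (U ⋈[g=a] σ[a>=2](R)) → 4
  π[z]((U ⋈[g=a] σ[a>=2](R))) → 4

== RESULT ==
z
q
r
s
s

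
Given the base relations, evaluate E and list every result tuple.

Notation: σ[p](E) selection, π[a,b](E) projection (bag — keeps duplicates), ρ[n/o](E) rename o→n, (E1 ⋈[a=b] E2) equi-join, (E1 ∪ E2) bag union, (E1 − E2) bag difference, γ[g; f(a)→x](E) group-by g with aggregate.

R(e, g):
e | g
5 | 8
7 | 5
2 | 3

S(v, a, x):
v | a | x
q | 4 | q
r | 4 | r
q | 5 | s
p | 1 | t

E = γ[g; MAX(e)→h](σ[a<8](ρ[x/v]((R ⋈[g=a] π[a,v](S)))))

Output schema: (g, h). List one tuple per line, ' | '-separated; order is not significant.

Stepwise |·|:
  R → 3
  S → 4
  π[a,v](S) → 4
  (R ⋈[g=a] π[a,v](S)) → 1
  ρ[x/v]((R ⋈[g=a] π[a,v](S))) → 1
  σ[a<8](ρ[x/v]((R ⋈[g=a] π[a,v](S)))) → 1
  γ[g; MAX(e)→h](σ[a<8](ρ[x/v]((R ⋈[g=a] π[a,v](S))))) → 1

== RESULT ==
g | h
5 | 7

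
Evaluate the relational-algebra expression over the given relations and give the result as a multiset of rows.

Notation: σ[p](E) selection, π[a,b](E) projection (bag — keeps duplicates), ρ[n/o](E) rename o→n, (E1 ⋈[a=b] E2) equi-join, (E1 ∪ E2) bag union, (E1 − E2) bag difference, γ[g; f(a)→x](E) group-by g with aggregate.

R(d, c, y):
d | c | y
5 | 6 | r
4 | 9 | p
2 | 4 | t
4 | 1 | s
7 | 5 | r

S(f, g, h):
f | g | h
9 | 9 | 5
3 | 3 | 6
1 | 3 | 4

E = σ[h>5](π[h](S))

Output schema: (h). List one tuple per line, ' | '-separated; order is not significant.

Row counts bottom-up:
  S → 3
  π[h](S) → 3
  σ[h>5](π[h](S)) → 1

== RESULT ==
h
6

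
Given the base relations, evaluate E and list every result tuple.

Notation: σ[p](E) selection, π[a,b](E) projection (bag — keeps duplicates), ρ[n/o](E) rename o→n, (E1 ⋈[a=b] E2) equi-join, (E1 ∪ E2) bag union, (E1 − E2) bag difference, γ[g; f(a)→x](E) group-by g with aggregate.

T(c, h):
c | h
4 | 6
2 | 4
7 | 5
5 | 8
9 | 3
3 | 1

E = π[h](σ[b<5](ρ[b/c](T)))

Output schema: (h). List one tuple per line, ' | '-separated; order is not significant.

Subexpression sizes:
  T → 6
  ρ[b/c](T) → 6
  σ[b<5](ρ[b/c](T)) → 3
  π[h](σ[b<5](ρ[b/c](T))) → 3

== RESULT ==
h
1
4
6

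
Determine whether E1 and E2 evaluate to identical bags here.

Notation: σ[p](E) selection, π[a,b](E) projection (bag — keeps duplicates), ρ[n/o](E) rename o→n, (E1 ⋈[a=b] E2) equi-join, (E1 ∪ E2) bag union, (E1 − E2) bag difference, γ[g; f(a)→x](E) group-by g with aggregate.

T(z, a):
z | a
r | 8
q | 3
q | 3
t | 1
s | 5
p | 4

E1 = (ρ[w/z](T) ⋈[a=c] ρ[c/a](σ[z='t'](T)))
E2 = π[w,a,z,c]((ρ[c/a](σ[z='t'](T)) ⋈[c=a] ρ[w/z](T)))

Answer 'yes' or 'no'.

E1 subexpression sizes:
  T → 6
  ρ[w/z](T) → 6
  T → 6
  σ[z='t'](T) → 1
  ρ[c/a](σ[z='t'](T)) → 1
  (ρ[w/z](T) ⋈[a=c] ρ[c/a](σ[z='t'](T))) → 1
E2 subexpression sizes:
  T → 6
  σ[z='t'](T) → 1
  ρ[c/a](σ[z='t'](T)) → 1
  T → 6
  ρ[w/z](T) → 6
  (ρ[c/a](σ[z='t'](T)) ⋈[c=a] ρ[w/z](T)) → 1
  π[w,a,z,c]((ρ[c/a](σ[z='t'](T)) ⋈[c=a] ρ[w/z](T))) → 1

E1 and E2 produce the same multiset:
w | a | z | c
t | 1 | t | 1

yes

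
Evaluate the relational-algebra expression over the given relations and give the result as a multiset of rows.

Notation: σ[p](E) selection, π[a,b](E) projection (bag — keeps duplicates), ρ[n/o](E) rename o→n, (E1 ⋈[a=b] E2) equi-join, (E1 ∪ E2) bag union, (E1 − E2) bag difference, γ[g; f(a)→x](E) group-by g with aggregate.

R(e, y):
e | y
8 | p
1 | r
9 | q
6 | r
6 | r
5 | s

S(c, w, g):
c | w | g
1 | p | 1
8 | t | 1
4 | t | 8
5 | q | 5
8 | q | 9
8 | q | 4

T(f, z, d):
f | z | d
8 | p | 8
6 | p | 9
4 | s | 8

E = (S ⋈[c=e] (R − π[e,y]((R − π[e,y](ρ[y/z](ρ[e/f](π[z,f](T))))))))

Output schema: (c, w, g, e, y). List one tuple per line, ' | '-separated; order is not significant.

Per-node cardinality:
  S → 6
  R → 6
  R → 6
  T → 3
  π[z,f](T) → 3
  ρ[e/f](π[z,f](T)) → 3
  ρ[y/z](ρ[e/f](π[z,f](T))) → 3
  π[e,y](ρ[y/z](ρ[e/f](π[z,f](T)))) → 3
  (R − π[e,y](ρ[y/z](ρ[e/f](π[z,f](T))))) → 5
  π[e,y]((R − π[e,y](ρ[y/z](ρ[e/f](π[z,f](T)))))) → 5
  (R − π[e,y]((R − π[e,y](ρ[y/z](ρ[e/f](π[z,f](T))))))) → 1
  (S ⋈[c=e] (R − π[e,y]((R − π[e,y](ρ[y/z](ρ[e/f](π[z,f](T)))))))) → 3

== RESULT ==
c | w | g | e | y
8 | q | 4 | 8 | p
8 | q | 9 | 8 | p
8 | t | 1 | 8 | p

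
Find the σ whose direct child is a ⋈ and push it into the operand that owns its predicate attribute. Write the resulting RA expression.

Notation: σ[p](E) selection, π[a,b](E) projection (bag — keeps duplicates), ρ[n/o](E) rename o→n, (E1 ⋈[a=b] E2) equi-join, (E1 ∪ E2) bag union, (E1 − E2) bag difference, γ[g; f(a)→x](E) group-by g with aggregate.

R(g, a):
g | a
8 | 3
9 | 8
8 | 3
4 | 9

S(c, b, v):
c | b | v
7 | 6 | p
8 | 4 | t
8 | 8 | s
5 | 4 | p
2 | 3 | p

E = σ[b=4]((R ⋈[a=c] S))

σ filters on b, owned by the right side.
E' = (R ⋈[a=c] σ[b=4](S))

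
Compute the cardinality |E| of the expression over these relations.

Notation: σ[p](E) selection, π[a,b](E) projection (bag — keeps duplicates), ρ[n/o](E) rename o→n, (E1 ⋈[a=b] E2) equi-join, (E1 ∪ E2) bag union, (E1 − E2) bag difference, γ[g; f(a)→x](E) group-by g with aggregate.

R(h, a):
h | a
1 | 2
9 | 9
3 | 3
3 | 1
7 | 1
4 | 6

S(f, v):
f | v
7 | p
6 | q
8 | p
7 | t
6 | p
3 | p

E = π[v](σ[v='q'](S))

Subexpression sizes:
  S → 6
  σ[v='q'](S) → 1
  π[v](σ[v='q'](S)) → 1

|E| = 1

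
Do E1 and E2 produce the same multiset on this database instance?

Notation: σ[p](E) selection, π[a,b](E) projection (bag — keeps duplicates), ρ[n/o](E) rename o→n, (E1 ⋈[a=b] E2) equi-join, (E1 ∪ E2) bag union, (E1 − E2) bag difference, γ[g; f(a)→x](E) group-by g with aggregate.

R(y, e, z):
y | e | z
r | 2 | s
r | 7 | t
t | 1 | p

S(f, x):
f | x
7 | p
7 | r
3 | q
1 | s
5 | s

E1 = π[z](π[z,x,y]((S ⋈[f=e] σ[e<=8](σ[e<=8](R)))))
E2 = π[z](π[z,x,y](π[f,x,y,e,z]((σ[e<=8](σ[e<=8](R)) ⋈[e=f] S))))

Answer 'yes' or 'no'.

E1 per-node cardinality:
  S → 5
  R → 3
  σ[e<=8](R) → 3
  σ[e<=8](σ[e<=8](R)) → 3
  (S ⋈[f=e] σ[e<=8](σ[e<=8](R))) → 3
  π[z,x,y]((S ⋈[f=e] σ[e<=8](σ[e<=8](R)))) → 3
  π[z](π[z,x,y]((S ⋈[f=e] σ[e<=8](σ[e<=8](R))))) → 3
E2 per-node cardinality:
  R → 3
  σ[e<=8](R) → 3
  σ[e<=8](σ[e<=8](R)) → 3
  S → 5
  (σ[e<=8](σ[e<=8](R)) ⋈[e=f] S) → 3
  π[f,x,y,e,z]((σ[e<=8](σ[e<=8](R)) ⋈[e=f] S)) → 3
  π[z,x,y](π[f,x,y,e,z]((σ[e<=8](σ[e<=8](R)) ⋈[e=f] S))) → 3
  π[z](π[z,x,y](π[f,x,y,e,z]((σ[e<=8](σ[e<=8](R)) ⋈[e=f] S)))) → 3

E1 and E2 produce the same multiset:
z
p
t
t

yes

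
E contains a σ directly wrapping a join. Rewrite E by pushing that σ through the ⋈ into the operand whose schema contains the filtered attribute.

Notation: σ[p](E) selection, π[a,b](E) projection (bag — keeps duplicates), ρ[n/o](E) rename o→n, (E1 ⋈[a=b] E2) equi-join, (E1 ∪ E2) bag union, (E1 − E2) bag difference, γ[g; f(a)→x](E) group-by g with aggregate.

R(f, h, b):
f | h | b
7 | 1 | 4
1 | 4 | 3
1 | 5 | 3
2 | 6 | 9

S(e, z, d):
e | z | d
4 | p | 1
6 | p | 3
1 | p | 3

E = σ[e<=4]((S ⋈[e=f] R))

σ filters on e, owned by the left side.
E' = (σ[e<=4](S) ⋈[e=f] R)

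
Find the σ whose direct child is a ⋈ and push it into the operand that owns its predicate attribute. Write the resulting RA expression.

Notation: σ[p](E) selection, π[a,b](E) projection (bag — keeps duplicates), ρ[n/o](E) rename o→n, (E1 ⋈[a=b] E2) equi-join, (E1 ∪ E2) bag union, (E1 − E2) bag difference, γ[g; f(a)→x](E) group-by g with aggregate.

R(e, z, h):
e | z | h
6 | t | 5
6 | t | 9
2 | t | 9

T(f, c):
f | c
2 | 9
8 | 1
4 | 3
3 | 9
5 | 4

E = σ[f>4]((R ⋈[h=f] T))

σ filters on f, owned by the right side.
E' = (R ⋈[h=f] σ[f>4](T))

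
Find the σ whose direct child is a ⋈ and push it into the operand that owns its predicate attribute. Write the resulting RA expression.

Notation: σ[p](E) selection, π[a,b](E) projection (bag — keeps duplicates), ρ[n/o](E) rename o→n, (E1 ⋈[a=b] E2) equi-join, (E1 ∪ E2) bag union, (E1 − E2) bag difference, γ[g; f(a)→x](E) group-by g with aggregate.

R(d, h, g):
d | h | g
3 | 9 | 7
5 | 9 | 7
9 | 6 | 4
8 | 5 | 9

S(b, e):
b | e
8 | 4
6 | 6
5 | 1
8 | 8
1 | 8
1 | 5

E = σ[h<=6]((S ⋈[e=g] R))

σ filters on h, owned by the right side.
E' = (S ⋈[e=g] σ[h<=6](R))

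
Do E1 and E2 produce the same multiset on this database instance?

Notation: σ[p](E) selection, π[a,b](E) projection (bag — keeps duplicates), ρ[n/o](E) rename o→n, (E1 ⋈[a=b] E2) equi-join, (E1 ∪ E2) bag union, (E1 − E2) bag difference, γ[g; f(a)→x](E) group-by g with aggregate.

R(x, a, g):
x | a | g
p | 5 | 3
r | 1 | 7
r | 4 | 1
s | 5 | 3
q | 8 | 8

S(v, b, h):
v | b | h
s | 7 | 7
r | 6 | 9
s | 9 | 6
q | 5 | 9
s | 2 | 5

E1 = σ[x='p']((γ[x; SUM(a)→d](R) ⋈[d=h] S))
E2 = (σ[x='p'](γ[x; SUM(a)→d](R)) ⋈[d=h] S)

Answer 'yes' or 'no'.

E1 subexpression sizes:
  R → 5
  γ[x; SUM(a)→d](R) → 4
  S → 5
  (γ[x; SUM(a)→d](R) ⋈[d=h] S) → 3
  σ[x='p']((γ[x; SUM(a)→d](R) ⋈[d=h] S)) → 1
E2 subexpression sizes:
  R → 5
  γ[x; SUM(a)→d](R) → 4
  σ[x='p'](γ[x; SUM(a)→d](R)) → 1
  S → 5
  (σ[x='p'](γ[x; SUM(a)→d](R)) ⋈[d=h] S) → 1

E1 and E2 produce the same multiset:
x | d | v | b | h
p | 5 | s | 2 | 5

yes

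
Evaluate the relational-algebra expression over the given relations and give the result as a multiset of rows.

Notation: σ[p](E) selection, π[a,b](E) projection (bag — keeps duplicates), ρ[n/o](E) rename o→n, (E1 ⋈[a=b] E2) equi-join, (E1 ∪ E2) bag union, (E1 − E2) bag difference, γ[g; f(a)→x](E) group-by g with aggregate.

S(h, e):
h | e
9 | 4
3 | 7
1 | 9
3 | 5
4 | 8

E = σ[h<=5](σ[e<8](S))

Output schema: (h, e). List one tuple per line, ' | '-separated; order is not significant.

Per-node cardinality:
  S → 5
  σ[e<8](S) → 3
  σ[h<=5](σ[e<8](S)) → 2

== RESULT ==
h | e
3 | 5
3 | 7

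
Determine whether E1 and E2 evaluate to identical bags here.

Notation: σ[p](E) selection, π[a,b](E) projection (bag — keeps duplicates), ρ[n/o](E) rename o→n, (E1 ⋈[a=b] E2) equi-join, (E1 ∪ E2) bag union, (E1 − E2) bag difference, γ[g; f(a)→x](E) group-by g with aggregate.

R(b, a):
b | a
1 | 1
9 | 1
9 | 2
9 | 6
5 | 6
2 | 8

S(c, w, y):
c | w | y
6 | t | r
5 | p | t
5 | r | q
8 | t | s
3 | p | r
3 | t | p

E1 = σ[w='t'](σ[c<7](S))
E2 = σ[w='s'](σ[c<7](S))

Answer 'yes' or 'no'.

E1 stepwise |·|:
  S → 6
  σ[c<7](S) → 5
  σ[w='t'](σ[c<7](S)) → 2
E2 stepwise |·|:
  S → 6
  σ[c<7](S) → 5
  σ[w='s'](σ[c<7](S)) → 0

E1 result:
c | w | y
3 | t | p
6 | t | r
E2 result:
c | w | y
(0 rows)
Witness: (3, 't', 'p') appears 1× in E1 but 0× in E2.

no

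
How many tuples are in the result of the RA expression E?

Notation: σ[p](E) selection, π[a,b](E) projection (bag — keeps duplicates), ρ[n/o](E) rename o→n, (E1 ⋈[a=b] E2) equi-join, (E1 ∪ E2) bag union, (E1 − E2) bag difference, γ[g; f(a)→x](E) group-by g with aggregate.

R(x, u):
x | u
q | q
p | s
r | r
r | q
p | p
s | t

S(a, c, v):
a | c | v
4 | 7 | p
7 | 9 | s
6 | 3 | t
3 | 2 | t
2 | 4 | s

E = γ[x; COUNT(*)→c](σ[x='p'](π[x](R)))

Stepwise |·|:
  R → 6
  π[x](R) → 6
  σ[x='p'](π[x](R)) → 2
  γ[x; COUNT(*)→c](σ[x='p'](π[x](R))) → 1

|E| = 1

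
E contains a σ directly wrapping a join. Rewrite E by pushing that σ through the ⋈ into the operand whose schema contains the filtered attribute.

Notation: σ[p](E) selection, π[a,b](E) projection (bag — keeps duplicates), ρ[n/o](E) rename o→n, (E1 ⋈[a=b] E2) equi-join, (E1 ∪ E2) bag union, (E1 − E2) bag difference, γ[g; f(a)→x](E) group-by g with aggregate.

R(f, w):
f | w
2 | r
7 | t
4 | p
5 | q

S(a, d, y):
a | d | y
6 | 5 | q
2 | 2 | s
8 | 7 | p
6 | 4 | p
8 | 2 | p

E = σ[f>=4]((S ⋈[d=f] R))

σ filters on f, owned by the right side.
E' = (S ⋈[d=f] σ[f>=4](R))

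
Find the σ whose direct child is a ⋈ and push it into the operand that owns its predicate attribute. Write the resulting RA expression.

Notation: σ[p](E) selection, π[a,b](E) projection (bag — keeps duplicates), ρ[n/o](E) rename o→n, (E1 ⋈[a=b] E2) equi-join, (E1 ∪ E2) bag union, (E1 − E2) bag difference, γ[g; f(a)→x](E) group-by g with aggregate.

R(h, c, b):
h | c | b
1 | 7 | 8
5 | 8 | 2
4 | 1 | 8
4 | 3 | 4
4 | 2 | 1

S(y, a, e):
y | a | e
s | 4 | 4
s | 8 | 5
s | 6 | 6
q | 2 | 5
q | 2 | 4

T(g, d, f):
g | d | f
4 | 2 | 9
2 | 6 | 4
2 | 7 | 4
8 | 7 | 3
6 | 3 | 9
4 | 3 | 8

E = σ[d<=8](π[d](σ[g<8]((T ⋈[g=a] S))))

σ filters on g, owned by the left side.
E' = σ[d<=8](π[d]((σ[g<8](T) ⋈[g=a] S)))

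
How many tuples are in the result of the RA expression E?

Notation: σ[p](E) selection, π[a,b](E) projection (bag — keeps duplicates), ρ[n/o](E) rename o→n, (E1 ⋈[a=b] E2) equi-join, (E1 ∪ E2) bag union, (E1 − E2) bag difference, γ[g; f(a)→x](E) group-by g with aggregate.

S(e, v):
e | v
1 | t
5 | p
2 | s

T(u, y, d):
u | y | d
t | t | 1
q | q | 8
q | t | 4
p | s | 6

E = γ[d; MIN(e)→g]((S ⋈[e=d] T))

Subexpression sizes:
  S → 3
  T → 4
  (S ⋈[e=d] T) → 1
  γ[d; MIN(e)→g]((S ⋈[e=d] T)) → 1

|E| = 1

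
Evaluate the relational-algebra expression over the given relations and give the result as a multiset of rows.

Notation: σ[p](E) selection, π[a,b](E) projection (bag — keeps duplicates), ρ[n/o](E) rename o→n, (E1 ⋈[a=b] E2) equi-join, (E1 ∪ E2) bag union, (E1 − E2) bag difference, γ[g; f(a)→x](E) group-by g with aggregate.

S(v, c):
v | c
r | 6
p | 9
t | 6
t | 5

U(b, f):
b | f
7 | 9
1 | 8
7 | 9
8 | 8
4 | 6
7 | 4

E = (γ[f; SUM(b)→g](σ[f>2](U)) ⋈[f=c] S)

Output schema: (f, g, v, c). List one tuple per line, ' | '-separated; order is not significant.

Stepwise |·|:
  U → 6
  σ[f>2](U) → 6
  γ[f; SUM(b)→g](σ[f>2](U)) → 4
  S → 4
  (γ[f; SUM(b)→g](σ[f>2](U)) ⋈[f=c] S) → 3

== RESULT ==
f | g | v | c
6 | 4 | r | 6
6 | 4 | t | 6
9 | 14 | p | 9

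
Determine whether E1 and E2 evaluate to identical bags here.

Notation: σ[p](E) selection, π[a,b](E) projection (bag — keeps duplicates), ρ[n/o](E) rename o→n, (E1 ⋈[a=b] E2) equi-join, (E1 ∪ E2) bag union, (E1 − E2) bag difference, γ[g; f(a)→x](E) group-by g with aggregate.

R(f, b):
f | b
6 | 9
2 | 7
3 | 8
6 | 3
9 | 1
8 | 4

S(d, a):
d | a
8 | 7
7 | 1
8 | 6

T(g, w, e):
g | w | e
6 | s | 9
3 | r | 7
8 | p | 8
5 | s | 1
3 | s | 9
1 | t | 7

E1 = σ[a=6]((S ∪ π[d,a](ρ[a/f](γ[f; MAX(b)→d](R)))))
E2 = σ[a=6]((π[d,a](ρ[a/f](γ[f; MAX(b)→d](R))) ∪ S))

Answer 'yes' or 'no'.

E1 per-node cardinality:
  S → 3
  R → 6
  γ[f; MAX(b)→d](R) → 5
  ρ[a/f](γ[f; MAX(b)→d](R)) → 5
  π[d,a](ρ[a/f](γ[f; MAX(b)→d](R))) → 5
  (S ∪ π[d,a](ρ[a/f](γ[f; MAX(b)→d](R)))) → 8
  σ[a=6]((S ∪ π[d,a](ρ[a/f](γ[f; MAX(b)→d](R))))) → 2
E2 per-node cardinality:
  R → 6
  γ[f; MAX(b)→d](R) → 5
  ρ[a/f](γ[f; MAX(b)→d](R)) → 5
  π[d,a](ρ[a/f](γ[f; MAX(b)→d](R))) → 5
  S → 3
  (π[d,a](ρ[a/f](γ[f; MAX(b)→d](R))) ∪ S) → 8
  σ[a=6]((π[d,a](ρ[a/f](γ[f; MAX(b)→d](R))) ∪ S)) → 2

E1 and E2 produce the same multiset:
d | a
8 | 6
9 | 6

yes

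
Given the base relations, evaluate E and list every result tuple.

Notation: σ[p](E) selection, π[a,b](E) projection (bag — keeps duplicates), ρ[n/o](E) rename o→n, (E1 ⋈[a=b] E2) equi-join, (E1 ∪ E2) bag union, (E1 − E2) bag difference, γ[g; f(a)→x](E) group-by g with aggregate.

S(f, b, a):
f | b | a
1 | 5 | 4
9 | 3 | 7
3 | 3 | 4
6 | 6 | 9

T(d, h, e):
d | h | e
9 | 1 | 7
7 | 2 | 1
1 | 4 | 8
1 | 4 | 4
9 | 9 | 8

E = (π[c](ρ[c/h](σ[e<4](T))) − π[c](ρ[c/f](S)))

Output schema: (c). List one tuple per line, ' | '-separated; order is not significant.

Subexpression sizes:
  T → 5
  σ[e<4](T) → 1
  ρ[c/h](σ[e<4](T)) → 1
  π[c](ρ[c/h](σ[e<4](T))) → 1
  S → 4
  ρ[c/f](S) → 4
  π[c](ρ[c/f](S)) → 4
  (π[c](ρ[c/h](σ[e<4](T))) − π[c](ρ[c/f](S))) → 1

== RESULT ==
c
2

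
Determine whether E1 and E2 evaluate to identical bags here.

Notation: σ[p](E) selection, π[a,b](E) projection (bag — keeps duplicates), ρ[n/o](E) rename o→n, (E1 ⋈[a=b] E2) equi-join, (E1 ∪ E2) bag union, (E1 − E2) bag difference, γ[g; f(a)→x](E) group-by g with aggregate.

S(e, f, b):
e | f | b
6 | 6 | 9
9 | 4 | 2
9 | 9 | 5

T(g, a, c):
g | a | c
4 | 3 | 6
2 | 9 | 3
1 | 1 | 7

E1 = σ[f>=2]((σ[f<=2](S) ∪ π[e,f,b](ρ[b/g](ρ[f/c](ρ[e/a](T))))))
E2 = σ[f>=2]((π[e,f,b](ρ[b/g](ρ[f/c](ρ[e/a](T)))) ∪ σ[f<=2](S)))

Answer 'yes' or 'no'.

E1 row counts bottom-up:
  S → 3
  σ[f<=2](S) → 0
  T → 3
  ρ[e/a](T) → 3
  ρ[f/c](ρ[e/a](T)) → 3
  ρ[b/g](ρ[f/c](ρ[e/a](T))) → 3
  π[e,f,b](ρ[b/g](ρ[f/c](ρ[e/a](T)))) → 3
  (σ[f<=2](S) ∪ π[e,f,b](ρ[b/g](ρ[f/c](ρ[e/a](T))))) → 3
  σ[f>=2]((σ[f<=2](S) ∪ π[e,f,b](ρ[b/g](ρ[f/c](ρ[e/a](T)))))) → 3
E2 row counts bottom-up:
  T → 3
  ρ[e/a](T) → 3
  ρ[f/c](ρ[e/a](T)) → 3
  ρ[b/g](ρ[f/c](ρ[e/a](T))) → 3
  π[e,f,b](ρ[b/g](ρ[f/c](ρ[e/a](T)))) → 3
  S → 3
  σ[f<=2](S) → 0
  (π[e,f,b](ρ[b/g](ρ[f/c](ρ[e/a](T)))) ∪ σ[f<=2](S)) → 3
  σ[f>=2]((π[e,f,b](ρ[b/g](ρ[f/c](ρ[e/a](T)))) ∪ σ[f<=2](S))) → 3

E1 and E2 produce the same multiset:
e | f | b
1 | 7 | 1
3 | 6 | 4
9 | 3 | 2

yes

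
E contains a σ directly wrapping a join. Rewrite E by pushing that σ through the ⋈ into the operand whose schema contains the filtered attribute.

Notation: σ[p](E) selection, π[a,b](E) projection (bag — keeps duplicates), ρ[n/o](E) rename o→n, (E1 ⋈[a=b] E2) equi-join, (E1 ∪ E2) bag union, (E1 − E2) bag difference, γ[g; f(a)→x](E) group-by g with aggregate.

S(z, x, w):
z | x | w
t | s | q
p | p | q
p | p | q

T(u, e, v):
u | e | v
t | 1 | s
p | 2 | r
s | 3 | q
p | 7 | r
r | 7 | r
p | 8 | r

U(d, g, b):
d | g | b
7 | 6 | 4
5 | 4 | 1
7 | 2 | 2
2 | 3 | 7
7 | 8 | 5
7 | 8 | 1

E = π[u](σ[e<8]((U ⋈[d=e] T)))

σ filters on e, owned by the right side.
E' = π[u]((U ⋈[d=e] σ[e<8](T)))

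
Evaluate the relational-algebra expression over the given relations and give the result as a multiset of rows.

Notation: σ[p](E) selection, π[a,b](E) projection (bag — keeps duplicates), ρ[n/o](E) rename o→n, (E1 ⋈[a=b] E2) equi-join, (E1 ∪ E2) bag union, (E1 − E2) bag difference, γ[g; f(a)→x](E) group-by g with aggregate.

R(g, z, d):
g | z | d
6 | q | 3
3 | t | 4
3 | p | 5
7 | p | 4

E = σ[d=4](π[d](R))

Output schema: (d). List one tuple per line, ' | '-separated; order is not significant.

Stepwise |·|:
  R → 4
  π[d](R) → 4
  σ[d=4](π[d](R)) → 2

== RESULT ==
d
4
4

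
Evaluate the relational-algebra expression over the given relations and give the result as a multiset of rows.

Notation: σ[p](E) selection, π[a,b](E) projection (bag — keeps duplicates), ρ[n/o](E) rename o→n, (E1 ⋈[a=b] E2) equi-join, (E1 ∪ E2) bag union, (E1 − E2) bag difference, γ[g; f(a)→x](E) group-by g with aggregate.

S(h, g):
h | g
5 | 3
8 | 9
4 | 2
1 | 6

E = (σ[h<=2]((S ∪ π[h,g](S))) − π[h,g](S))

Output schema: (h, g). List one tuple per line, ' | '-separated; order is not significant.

Subexpression sizes:
  S → 4
  S → 4
  π[h,g](S) → 4
  (S ∪ π[h,g](S)) → 8
  σ[h<=2]((S ∪ π[h,g](S))) → 2
  S → 4
  π[h,g](S) → 4
  (σ[h<=2]((S ∪ π[h,g](S))) − π[h,g](S)) → 1

== RESULT ==
h | g
1 | 6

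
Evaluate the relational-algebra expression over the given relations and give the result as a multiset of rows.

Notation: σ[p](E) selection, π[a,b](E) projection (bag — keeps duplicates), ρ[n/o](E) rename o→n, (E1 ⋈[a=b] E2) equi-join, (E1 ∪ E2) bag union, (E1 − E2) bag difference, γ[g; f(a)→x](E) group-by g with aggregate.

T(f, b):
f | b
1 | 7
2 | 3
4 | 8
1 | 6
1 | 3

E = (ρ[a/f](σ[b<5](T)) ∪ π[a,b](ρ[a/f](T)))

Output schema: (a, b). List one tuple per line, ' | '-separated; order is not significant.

Per-node cardinality:
  T → 5
  σ[b<5](T) → 2
  ρ[a/f](σ[b<5](T)) → 2
  T → 5
  ρ[a/f](T) → 5
  π[a,b](ρ[a/f](T)) → 5
  (ρ[a/f](σ[b<5](T)) ∪ π[a,b](ρ[a/f](T))) → 7

== RESULT ==
a | b
1 | 3
1 | 3
1 | 6
1 | 7
2 | 3
2 | 3
4 | 8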